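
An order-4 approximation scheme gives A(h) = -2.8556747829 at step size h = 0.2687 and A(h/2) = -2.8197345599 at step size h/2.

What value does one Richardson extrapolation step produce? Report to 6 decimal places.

-2.817339

Method order is 4; weight 2^4 = 16.
Top: 16(-2.8197345599) − (-2.8556747829) = -42.2600781755
Denominator 16 − 1 = 15.
Result: -2.8173385450
Shift from A(h/2): +0.0023960149.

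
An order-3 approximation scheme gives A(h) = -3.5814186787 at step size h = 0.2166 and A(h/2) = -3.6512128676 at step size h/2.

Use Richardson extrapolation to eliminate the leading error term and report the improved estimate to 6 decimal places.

-3.661183

With r = 3 the leading error scales as h^3, so the weight is 2^3 = 8.
8×(-3.6512128676) − (-3.5814186787) = -25.6282842621
Denominator 8 − 1 = 7.
R = (-25.6282842621)/7 = -3.6611834660
Gap between inputs: 6.979e-02; correction applied: −0.0099705984.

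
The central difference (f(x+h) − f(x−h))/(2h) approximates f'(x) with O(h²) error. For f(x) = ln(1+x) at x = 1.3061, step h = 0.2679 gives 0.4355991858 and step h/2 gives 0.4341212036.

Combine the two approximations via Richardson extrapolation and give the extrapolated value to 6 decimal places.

0.433629

r = 2, so 2^r = 4.
A(h/2) − A(h) = 0.4341212036 − 0.4355991858 = -0.0014779822
Correction (A(h/2) − A(h))/(4 − 1) = (-0.0014779822)/3 = -0.0004926607
R = 0.4341212036 − 0.0004926607 = 0.4336285429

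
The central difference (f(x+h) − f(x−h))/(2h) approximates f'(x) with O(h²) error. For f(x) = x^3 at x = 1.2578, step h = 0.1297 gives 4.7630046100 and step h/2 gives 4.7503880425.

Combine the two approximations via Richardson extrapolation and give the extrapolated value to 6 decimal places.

Leading term ∝ h^2; use weight 4 = 2^2.
4×4.7503880425 − 4.7630046100 = 14.2385475600
R = 14.2385475600/3 = 4.7461825200
Gap between inputs: 1.262e-02; correction applied: −0.0042055225.

4.746183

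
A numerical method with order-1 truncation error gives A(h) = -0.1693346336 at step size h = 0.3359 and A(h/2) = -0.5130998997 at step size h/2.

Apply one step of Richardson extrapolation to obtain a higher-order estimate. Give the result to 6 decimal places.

Method order is 1; weight 2^1 = 2.
2×(-0.5130998997) = -1.0261997994; subtract (-0.1693346336) → -0.8568651658
Divide by 2^1 − 1 = 1.
Extrapolated: (-0.8568651658) / 1 = -0.8568651658

-0.856865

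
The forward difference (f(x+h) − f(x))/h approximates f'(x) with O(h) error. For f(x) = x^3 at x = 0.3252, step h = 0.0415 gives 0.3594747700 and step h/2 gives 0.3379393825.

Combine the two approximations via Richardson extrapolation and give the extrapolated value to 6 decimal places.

Leading term ∝ h^1; use weight 2 = 2^1.
2^1 × A(h/2) = 0.6758787650; minus A(h) gives 0.3164039950.
Denominator 2 − 1 = 1.
(2 × 0.3379393825 − 0.3594747700)/(2 − 1) = 0.3164039950

0.316404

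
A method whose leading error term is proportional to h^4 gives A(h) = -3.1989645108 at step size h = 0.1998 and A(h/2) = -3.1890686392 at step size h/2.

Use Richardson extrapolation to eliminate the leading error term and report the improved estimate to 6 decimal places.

-3.188409

r = 4: numerator weight 16, denominator 15.
16×(-3.1890686392) − (-3.1989645108) = -47.8261337164
R = (-47.8261337164)/15 = -3.1884089144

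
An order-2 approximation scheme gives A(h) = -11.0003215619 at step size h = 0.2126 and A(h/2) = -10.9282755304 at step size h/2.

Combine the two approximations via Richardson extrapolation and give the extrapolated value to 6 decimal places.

Method order is 2; weight 2^2 = 4.
4*(-10.9282755304) − (-11.0003215619) = -32.7127805597
Denominator 4 − 1 = 3.
R = (-32.7127805597)/3 = -10.9042601866

-10.904260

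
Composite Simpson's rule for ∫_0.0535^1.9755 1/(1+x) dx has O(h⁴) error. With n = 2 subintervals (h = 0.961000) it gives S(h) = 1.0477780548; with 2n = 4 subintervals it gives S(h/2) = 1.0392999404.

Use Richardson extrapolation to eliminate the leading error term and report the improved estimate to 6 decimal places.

Method order is 4; weight 2^4 = 16.
Top: 16(1.0392999404) − (1.0477780548) = 15.5810209916
15.5810209916 ÷ 15 = 1.0387347328
Correction |R − A(h/2)| = 5.652e-04; gap |A(h/2) − A(h)| = 8.478e-03.

1.038735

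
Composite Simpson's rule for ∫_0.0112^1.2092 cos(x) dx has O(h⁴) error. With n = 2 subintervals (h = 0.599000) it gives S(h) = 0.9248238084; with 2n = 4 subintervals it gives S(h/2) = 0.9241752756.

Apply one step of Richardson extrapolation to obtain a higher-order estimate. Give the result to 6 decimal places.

0.924132

The method has order 4: 2^4 = 16.
2^4*A(h/2) = 14.7868044096; minus A(h) gives 13.8619806012.
R = 13.8619806012/15 = 0.9241320401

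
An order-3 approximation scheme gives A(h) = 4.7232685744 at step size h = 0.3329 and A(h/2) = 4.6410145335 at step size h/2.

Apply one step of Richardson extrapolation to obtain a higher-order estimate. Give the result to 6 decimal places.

Order 3 gives 2^r = 8 and 2^r − 1 = 7.
8·4.6410145335 − 4.7232685744 = 32.4048476936
Divide by 2^3 − 1 = 7.
(8·4.6410145335 − 4.7232685744)/(8 − 1) = 4.6292639562

4.629264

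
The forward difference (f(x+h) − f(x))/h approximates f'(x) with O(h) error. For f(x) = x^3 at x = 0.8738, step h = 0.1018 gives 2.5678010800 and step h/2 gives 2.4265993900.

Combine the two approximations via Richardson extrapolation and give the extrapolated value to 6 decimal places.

With r = 1 the leading error scales as h^1, so the weight is 2^1 = 2.
Numerator 2*A(h/2) − A(h) = 2*2.4265993900 − 2.5678010800 = 2.2853977000
(2*2.4265993900 − 2.5678010800)/(2 − 1) = 2.2853977000
Gap between inputs: 1.412e-01; correction applied: −0.1412016900.

2.285398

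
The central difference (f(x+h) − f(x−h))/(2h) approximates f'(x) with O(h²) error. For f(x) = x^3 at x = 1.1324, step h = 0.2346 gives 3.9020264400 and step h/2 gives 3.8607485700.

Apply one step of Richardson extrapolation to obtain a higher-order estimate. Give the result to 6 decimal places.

r = 2: numerator weight 4, denominator 3.
Difference of the inputs: 3.8607485700 − 3.9020264400 = -0.0412778700
Divide by 2^2 − 1 = 3: (-0.0412778700)/3 = -0.0137592900
R = 3.8607485700 − 0.0137592900 = 3.8469892800

3.846989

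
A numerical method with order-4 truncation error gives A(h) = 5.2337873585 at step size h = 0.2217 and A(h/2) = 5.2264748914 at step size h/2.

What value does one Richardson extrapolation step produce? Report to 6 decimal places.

5.225987

With r = 4 the leading error scales as h^4, so the weight is 2^4 = 16.
2^4 × A(h/2) = 83.6235982624; minus A(h) gives 78.3898109039.
Divide by 2^4 − 1 = 15.
Extrapolated: 78.3898109039 / 15 = 5.2259873936
Correction |R − A(h/2)| = 4.875e-04; gap |A(h/2) − A(h)| = 7.312e-03.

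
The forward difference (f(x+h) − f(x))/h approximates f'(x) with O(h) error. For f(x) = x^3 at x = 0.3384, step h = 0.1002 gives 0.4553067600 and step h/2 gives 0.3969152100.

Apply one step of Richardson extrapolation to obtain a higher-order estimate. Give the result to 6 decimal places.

0.338524

Order 1 gives 2^r = 2 and 2^r − 1 = 1.
Numerator 2×A(h/2) − A(h) = 2×0.3969152100 − 0.4553067600 = 0.3385236600
R = 0.3385236600/1 = 0.3385236600
Correction |R − A(h/2)| = 5.839e-02; gap |A(h/2) − A(h)| = 5.839e-02.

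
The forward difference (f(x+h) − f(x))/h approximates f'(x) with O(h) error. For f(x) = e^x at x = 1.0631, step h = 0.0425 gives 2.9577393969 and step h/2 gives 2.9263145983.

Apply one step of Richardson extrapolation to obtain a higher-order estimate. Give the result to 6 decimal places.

Method order is 1; weight 2^1 = 2.
Weighted: 5.8526291966 − 2.9577393969 = 2.8948897997
Divide by 2^1 − 1 = 1.
(2·2.9263145983 − 2.9577393969)/(2 − 1) = 2.8948897997
Correction |R − A(h/2)| = 3.142e-02; gap |A(h/2) − A(h)| = 3.142e-02.

2.894890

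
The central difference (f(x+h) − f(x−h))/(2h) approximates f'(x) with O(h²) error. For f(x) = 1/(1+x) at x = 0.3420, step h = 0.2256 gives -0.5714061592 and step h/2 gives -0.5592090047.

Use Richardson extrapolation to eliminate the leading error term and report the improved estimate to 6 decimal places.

The method has order 2: 2^2 = 4.
A(h/2) − A(h) = -0.5592090047 − (-0.5714061592) = 0.0121971545
Divide by 2^2 − 1 = 3: 0.0121971545/3 = 0.0040657182
R = A(h/2) + (A(h/2) − A(h))/3 = -0.5592090047 + 0.0040657182 = -0.5551432865
Gap between inputs: 1.220e-02; correction applied: +0.0040657182.

-0.555143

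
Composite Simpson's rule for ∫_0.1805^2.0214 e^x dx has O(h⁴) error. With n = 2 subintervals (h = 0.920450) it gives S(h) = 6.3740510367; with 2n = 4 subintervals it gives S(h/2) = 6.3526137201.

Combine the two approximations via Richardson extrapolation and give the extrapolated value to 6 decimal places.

6.351185

The method has order 4: 2^4 = 16.
2^4*A(h/2) = 101.6418195216; minus A(h) gives 95.2677684849.
95.2677684849 ÷ 15 = 6.3511845657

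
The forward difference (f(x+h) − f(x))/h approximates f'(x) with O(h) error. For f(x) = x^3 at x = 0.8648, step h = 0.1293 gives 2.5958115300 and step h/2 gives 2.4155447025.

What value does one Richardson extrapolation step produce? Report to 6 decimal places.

The method has order 1: 2^1 = 2.
2^1*A(h/2) = 4.8310894050; minus A(h) gives 2.2352778750.
2.2352778750 ÷ 1 = 2.2352778750
Shift from A(h/2): −0.1802668275.

2.235278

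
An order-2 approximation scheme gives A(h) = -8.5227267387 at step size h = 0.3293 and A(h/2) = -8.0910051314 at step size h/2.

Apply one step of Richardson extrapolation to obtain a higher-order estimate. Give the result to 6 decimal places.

-7.947098

Order 2 gives 2^r = 4 and 2^r − 1 = 3.
Difference of the inputs: -8.0910051314 − (-8.5227267387) = 0.4317216073
Correction (A(h/2) − A(h))/(4 − 1) = 0.4317216073/3 = 0.1439072024
R = A(h/2) + (A(h/2) − A(h))/3 = -8.0910051314 + 0.1439072024 = -7.9470979290
Correction |R − A(h/2)| = 1.439e-01; gap |A(h/2) − A(h)| = 4.317e-01.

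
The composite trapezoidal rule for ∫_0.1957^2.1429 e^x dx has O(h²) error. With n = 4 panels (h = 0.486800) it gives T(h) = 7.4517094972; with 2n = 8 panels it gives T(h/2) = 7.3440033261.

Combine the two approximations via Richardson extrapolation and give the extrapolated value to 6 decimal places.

Method order is 2; weight 2^2 = 4.
4×7.3440033261 = 29.3760133044; 29.3760133044 − 7.4517094972 = 21.9243038072
Divide by 2^2 − 1 = 3.
(4×7.3440033261 − 7.4517094972)/(4 − 1) = 7.3081012691

7.308101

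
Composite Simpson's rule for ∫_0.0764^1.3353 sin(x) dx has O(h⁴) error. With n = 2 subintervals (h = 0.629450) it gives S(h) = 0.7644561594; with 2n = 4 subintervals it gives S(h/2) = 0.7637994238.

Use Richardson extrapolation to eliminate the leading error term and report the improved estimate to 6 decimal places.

0.763756

Error is O(h^4); halving h shrinks it by 2^4 = 16.
Top: 16(0.7637994238) − (0.7644561594) = 11.4563346214
Divide by 2^4 − 1 = 15.
So the Richardson estimate is 0.7637556414.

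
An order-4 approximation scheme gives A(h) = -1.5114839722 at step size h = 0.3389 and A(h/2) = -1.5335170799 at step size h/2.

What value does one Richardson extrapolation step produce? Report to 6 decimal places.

-1.534986

The method has order 4: 2^4 = 16.
Numerator 16*A(h/2) − A(h) = 16*(-1.5335170799) − (-1.5114839722) = -23.0247893062
Extrapolated: (-23.0247893062) / 15 = -1.5349859537
Shift from A(h/2): −0.0014688738.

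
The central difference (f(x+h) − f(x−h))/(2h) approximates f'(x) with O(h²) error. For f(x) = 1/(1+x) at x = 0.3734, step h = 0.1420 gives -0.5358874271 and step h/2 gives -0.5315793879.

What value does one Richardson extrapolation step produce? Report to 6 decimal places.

-0.530143

With r = 2 the leading error scales as h^2, so the weight is 2^2 = 4.
4×(-0.5315793879) = -2.1263175516; subtract (-0.5358874271) → -1.5904301245
Denominator 4 − 1 = 3.
R = (-1.5904301245)/3 = -0.5301433748
Correction |R − A(h/2)| = 1.436e-03; gap |A(h/2) − A(h)| = 4.308e-03.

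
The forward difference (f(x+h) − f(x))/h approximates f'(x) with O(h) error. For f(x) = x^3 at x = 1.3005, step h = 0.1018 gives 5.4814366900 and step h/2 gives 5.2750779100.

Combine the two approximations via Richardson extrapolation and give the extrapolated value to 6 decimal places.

5.068719

Leading term ∝ h^1; use weight 2 = 2^1.
Top: 2(5.2750779100) − (5.4814366900) = 5.0687191300
Denominator 2 − 1 = 1.
R = 5.0687191300/1 = 5.0687191300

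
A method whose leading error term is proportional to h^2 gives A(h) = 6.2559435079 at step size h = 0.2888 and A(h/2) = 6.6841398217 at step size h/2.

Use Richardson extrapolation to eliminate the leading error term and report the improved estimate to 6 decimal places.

6.826872

The method has order 2: 2^2 = 4.
A(h/2) − A(h) = 6.6841398217 − 6.2559435079 = 0.4281963138
Divide by 2^2 − 1 = 3: 0.4281963138/3 = 0.1427321046
R = 6.6841398217 + 0.1427321046 = 6.8268719263
Shift from A(h/2): +0.1427321046.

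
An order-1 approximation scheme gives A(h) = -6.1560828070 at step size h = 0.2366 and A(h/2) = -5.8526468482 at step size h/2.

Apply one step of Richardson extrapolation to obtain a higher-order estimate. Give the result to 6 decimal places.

Method order is 1; weight 2^1 = 2.
2 × (-5.8526468482) = -11.7052936964; (-11.7052936964) − (-6.1560828070) = -5.5492108894
Divide by 2^1 − 1 = 1.
(2 × (-5.8526468482) − (-6.1560828070))/(2 − 1) = -5.5492108894

-5.549211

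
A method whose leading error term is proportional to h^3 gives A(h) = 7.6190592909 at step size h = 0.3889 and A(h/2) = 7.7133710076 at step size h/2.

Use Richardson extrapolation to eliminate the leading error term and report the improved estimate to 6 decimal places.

7.726844

With r = 3 the leading error scales as h^3, so the weight is 2^3 = 8.
Weighted: 61.7069680608 − 7.6190592909 = 54.0879087699
Denominator 8 − 1 = 7.
R = 54.0879087699/7 = 7.7268441100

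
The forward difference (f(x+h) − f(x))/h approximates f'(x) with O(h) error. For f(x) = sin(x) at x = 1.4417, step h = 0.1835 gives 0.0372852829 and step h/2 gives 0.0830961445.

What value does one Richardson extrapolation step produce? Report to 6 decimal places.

0.128907

Leading term ∝ h^1; use weight 2 = 2^1.
Numerator 2*A(h/2) − A(h) = 2*0.0830961445 − 0.0372852829 = 0.1289070061
Divide by 2^1 − 1 = 1.
R = 0.1289070061/1 = 0.1289070061
Correction |R − A(h/2)| = 4.581e-02; gap |A(h/2) − A(h)| = 4.581e-02.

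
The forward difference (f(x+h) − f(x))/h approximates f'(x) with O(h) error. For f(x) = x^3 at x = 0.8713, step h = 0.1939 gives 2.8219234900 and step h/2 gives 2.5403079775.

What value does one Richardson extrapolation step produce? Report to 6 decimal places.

r = 1, so 2^r = 2.
2·2.5403079775 − 2.8219234900 = 2.2586924650
Extrapolated: 2.2586924650 / 1 = 2.2586924650
Shift from A(h/2): −0.2816155125.

2.258692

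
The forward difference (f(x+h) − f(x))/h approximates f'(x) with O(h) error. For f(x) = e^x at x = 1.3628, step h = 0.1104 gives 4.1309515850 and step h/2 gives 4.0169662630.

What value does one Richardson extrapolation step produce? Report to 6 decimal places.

3.902981

r = 1: numerator weight 2, denominator 1.
Weighted: 8.0339325260 − 4.1309515850 = 3.9029809410
Denominator 2 − 1 = 1.
(2 × 4.0169662630 − 4.1309515850)/(2 − 1) = 3.9029809410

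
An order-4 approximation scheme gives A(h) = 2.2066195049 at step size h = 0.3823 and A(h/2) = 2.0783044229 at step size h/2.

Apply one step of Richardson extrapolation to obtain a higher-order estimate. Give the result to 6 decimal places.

Order 4 gives 2^r = 16 and 2^r − 1 = 15.
Weighted: 33.2528707664 − 2.2066195049 = 31.0462512615
(16*2.0783044229 − 2.2066195049)/(16 − 1) = 2.0697500841

2.069750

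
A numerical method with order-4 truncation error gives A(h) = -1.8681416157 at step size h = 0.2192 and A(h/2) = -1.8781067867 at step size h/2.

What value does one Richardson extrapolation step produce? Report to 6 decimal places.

Error is O(h^4); halving h shrinks it by 2^4 = 16.
Numerator 16 × A(h/2) − A(h) = 16 × (-1.8781067867) − (-1.8681416157) = -28.1815669715
R = (-28.1815669715)/15 = -1.8787711314
Correction |R − A(h/2)| = 6.643e-04; gap |A(h/2) − A(h)| = 9.965e-03.

-1.878771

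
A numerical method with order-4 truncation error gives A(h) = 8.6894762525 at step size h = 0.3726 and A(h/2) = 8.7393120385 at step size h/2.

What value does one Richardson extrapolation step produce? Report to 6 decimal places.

Error is O(h^4); halving h shrinks it by 2^4 = 16.
16 × 8.7393120385 = 139.8289926160; subtract 8.6894762525 → 131.1395163635
Divide by 2^4 − 1 = 15.
Extrapolated: 131.1395163635 / 15 = 8.7426344242

8.742634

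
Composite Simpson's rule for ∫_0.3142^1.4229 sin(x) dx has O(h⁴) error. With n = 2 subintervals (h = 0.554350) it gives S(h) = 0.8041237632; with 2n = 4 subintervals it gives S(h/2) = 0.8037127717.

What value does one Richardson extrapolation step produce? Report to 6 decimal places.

Error is O(h^4); halving h shrinks it by 2^4 = 16.
Weighted: 12.8594043472 − 0.8041237632 = 12.0552805840
Divide by 2^4 − 1 = 15.
Result: 0.8036853723

0.803685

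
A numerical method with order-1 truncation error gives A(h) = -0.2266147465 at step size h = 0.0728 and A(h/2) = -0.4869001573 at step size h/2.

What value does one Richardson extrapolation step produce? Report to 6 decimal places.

Error is O(h^1); halving h shrinks it by 2^1 = 2.
2 × (-0.4869001573) = -0.9738003146; (-0.9738003146) − (-0.2266147465) = -0.7471855681
Denominator 2 − 1 = 1.
(2 × (-0.4869001573) − (-0.2266147465))/(2 − 1) = -0.7471855681

-0.747186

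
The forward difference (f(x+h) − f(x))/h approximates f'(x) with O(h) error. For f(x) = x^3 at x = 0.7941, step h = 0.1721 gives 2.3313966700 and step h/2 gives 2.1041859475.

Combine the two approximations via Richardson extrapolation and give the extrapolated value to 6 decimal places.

With r = 1 the leading error scales as h^1, so the weight is 2^1 = 2.
2·2.1041859475 = 4.2083718950; subtract 2.3313966700 → 1.8769752250
Denominator 2 − 1 = 1.
(2·2.1041859475 − 2.3313966700)/(2 − 1) = 1.8769752250

1.876975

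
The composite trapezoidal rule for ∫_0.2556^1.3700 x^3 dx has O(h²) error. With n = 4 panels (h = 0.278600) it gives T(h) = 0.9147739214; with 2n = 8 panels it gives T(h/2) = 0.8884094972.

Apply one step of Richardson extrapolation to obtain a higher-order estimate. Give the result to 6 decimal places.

r = 2: numerator weight 4, denominator 3.
A(h/2) − A(h) = 0.8884094972 − 0.9147739214 = -0.0263644242
Divide by 2^2 − 1 = 3: (-0.0263644242)/3 = -0.0087881414
R = A(h/2) + (A(h/2) − A(h))/3 = 0.8884094972 − 0.0087881414 = 0.8796213558

0.879621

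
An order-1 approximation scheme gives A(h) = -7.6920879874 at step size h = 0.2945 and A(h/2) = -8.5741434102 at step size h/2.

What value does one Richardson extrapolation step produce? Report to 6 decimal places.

Error is O(h^1); halving h shrinks it by 2^1 = 2.
2*(-8.5741434102) = -17.1482868204; (-17.1482868204) − (-7.6920879874) = -9.4561988330
Denominator 2 − 1 = 1.
Extrapolated: (-9.4561988330) / 1 = -9.4561988330

-9.456199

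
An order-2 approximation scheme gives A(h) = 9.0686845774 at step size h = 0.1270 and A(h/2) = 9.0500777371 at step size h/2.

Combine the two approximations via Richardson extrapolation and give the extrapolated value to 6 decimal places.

Leading term ∝ h^2; use weight 4 = 2^2.
4×9.0500777371 = 36.2003109484; subtract 9.0686845774 → 27.1316263710
(4×9.0500777371 − 9.0686845774)/(4 − 1) = 9.0438754570

9.043875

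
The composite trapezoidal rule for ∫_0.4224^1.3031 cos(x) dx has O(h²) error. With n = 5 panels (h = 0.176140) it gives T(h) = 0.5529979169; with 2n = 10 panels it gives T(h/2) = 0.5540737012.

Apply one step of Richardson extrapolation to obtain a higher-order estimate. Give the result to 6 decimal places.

Error is O(h^2); halving h shrinks it by 2^2 = 4.
2^2 × A(h/2) = 2.2162948048; minus A(h) gives 1.6632968879.
R = 1.6632968879/3 = 0.5544322960
Correction |R − A(h/2)| = 3.586e-04; gap |A(h/2) − A(h)| = 1.076e-03.

0.554432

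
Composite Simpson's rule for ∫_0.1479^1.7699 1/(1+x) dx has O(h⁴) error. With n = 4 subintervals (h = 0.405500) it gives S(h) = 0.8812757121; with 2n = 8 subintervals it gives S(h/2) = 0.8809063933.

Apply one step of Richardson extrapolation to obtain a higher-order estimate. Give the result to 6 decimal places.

The method has order 4: 2^4 = 16.
Weighted: 14.0945022928 − 0.8812757121 = 13.2132265807
Denominator 16 − 1 = 15.
R = 13.2132265807/15 = 0.8808817720

0.880882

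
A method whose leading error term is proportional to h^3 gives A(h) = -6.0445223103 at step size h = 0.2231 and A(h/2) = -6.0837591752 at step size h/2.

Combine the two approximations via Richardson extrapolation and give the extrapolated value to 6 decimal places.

-6.089364

Order 3 gives 2^r = 8 and 2^r − 1 = 7.
Numerator 8×A(h/2) − A(h) = 8×(-6.0837591752) − (-6.0445223103) = -42.6255510913
Denominator 8 − 1 = 7.
(-42.6255510913) ÷ 7 = -6.0893644416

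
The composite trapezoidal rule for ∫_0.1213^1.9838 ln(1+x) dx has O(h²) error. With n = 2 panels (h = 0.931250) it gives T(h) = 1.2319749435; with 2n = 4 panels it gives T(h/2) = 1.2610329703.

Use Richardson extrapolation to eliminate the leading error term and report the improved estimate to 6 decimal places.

The method has order 2: 2^2 = 4.
Numerator 4*A(h/2) − A(h) = 4*1.2610329703 − 1.2319749435 = 3.8121569377
Denominator 4 − 1 = 3.
R = 3.8121569377/3 = 1.2707189792

1.270719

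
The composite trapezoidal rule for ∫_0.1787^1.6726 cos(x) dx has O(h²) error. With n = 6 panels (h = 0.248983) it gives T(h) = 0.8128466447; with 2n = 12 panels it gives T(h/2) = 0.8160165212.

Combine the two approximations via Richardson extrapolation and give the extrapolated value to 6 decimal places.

Leading term ∝ h^2; use weight 4 = 2^2.
4·0.8160165212 = 3.2640660848; subtract 0.8128466447 → 2.4512194401
Divide by 2^2 − 1 = 3.
2.4512194401 ÷ 3 = 0.8170731467

0.817073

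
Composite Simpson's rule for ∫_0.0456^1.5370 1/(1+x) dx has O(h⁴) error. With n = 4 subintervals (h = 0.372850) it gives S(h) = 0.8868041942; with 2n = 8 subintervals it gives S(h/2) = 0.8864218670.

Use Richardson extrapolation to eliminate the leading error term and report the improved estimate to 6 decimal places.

r = 4: numerator weight 16, denominator 15.
Top: 16(0.8864218670) − (0.8868041942) = 13.2959456778
R = 13.2959456778/15 = 0.8863963785
Correction |R − A(h/2)| = 2.549e-05; gap |A(h/2) − A(h)| = 3.823e-04.

0.886396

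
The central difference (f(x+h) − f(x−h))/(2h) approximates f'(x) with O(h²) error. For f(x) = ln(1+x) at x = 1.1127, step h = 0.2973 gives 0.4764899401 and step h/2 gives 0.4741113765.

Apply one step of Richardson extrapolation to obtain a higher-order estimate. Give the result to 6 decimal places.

With r = 2 the leading error scales as h^2, so the weight is 2^2 = 4.
4 × 0.4741113765 = 1.8964455060; 1.8964455060 − 0.4764899401 = 1.4199555659
Denominator 4 − 1 = 3.
So the Richardson estimate is 0.4733185220.

0.473319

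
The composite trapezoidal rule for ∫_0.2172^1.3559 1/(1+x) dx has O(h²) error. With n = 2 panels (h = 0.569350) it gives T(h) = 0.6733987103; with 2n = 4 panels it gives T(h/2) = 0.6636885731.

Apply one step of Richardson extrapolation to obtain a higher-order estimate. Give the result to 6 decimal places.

0.660452

The method has order 2: 2^2 = 4.
2^2·A(h/2) = 2.6547542924; minus A(h) gives 1.9813555821.
1.9813555821 ÷ 3 = 0.6604518607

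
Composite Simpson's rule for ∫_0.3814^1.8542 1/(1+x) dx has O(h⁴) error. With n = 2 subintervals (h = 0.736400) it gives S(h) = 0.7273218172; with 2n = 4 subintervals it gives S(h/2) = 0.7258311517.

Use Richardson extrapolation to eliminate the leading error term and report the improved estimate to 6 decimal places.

0.725732

Leading term ∝ h^4; use weight 16 = 2^4.
Difference of the inputs: 0.7258311517 − 0.7273218172 = -0.0014906655
Correction (A(h/2) − A(h))/(16 − 1) = (-0.0014906655)/15 = -0.0000993777
R = A(h/2) + (A(h/2) − A(h))/15 = 0.7258311517 − 0.0000993777 = 0.7257317740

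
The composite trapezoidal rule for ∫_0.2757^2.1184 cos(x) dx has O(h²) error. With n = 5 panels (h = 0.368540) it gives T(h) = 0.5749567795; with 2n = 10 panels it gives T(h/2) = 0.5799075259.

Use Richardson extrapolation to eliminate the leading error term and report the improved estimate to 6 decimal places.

0.581558

Leading term ∝ h^2; use weight 4 = 2^2.
Weighted: 2.3196301036 − 0.5749567795 = 1.7446733241
Denominator 4 − 1 = 3.
Extrapolated: 1.7446733241 / 3 = 0.5815577747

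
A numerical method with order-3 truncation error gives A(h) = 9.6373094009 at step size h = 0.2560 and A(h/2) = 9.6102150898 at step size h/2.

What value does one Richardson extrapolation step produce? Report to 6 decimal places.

Leading term ∝ h^3; use weight 8 = 2^3.
Weighted: 76.8817207184 − 9.6373094009 = 67.2444113175
R = 67.2444113175/7 = 9.6063444739
Gap between inputs: 2.709e-02; correction applied: −0.0038706159.

9.606344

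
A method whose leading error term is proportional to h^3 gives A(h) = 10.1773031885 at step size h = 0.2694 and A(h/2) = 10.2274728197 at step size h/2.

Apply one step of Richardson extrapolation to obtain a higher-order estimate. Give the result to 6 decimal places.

The method has order 3: 2^3 = 8.
8 × 10.2274728197 − 10.1773031885 = 71.6424793691
Divide by 2^3 − 1 = 7.
Extrapolated: 71.6424793691 / 7 = 10.2346399099
Gap between inputs: 5.017e-02; correction applied: +0.0071670902.

10.234640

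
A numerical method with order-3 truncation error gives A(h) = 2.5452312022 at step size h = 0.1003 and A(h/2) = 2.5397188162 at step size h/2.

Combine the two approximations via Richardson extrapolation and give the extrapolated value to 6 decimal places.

2.538931

Error is O(h^3); halving h shrinks it by 2^3 = 8.
Top: 8(2.5397188162) − (2.5452312022) = 17.7725193274
Denominator 8 − 1 = 7.
(8*2.5397188162 − 2.5452312022)/(8 − 1) = 2.5389313325
Correction |R − A(h/2)| = 7.875e-04; gap |A(h/2) − A(h)| = 5.512e-03.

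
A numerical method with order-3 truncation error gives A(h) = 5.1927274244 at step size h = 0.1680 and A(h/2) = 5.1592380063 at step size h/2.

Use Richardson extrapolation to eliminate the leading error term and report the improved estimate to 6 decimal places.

5.154454

The method has order 3: 2^3 = 8.
8×5.1592380063 = 41.2739040504; 41.2739040504 − 5.1927274244 = 36.0811766260
Divide by 2^3 − 1 = 7.
(8×5.1592380063 − 5.1927274244)/(8 − 1) = 5.1544538037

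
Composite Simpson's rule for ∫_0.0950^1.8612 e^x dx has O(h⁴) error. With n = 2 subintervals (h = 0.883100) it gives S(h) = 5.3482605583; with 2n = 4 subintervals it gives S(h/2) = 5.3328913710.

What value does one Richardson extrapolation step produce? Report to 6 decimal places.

5.331867

Order 4 gives 2^r = 16 and 2^r − 1 = 15.
2^4*A(h/2) = 85.3262619360; minus A(h) gives 79.9780013777.
Denominator 16 − 1 = 15.
79.9780013777 ÷ 15 = 5.3318667585
Correction |R − A(h/2)| = 1.025e-03; gap |A(h/2) − A(h)| = 1.537e-02.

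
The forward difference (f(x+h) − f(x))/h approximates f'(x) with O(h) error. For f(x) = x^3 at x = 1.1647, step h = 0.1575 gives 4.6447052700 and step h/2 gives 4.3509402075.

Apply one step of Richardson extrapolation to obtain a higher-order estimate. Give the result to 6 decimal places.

Method order is 1; weight 2^1 = 2.
Numerator 2×A(h/2) − A(h) = 2×4.3509402075 − 4.6447052700 = 4.0571751450
Divide by 2^1 − 1 = 1.
So the Richardson estimate is 4.0571751450.

4.057175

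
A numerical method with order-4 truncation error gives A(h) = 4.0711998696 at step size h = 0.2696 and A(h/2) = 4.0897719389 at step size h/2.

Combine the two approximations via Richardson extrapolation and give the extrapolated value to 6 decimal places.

Error is O(h^4); halving h shrinks it by 2^4 = 16.
Weighted: 65.4363510224 − 4.0711998696 = 61.3651511528
(16×4.0897719389 − 4.0711998696)/(16 − 1) = 4.0910100769
Shift from A(h/2): +0.0012381380.

4.091010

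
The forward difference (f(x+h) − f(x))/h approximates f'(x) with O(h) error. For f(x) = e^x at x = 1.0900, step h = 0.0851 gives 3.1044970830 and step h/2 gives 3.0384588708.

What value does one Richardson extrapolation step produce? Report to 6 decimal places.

2.972421

Order 1 gives 2^r = 2 and 2^r − 1 = 1.
2·3.0384588708 = 6.0769177416; subtract 3.1044970830 → 2.9724206586
Divide by 2^1 − 1 = 1.
R = 2.9724206586/1 = 2.9724206586
Correction |R − A(h/2)| = 6.604e-02; gap |A(h/2) − A(h)| = 6.604e-02.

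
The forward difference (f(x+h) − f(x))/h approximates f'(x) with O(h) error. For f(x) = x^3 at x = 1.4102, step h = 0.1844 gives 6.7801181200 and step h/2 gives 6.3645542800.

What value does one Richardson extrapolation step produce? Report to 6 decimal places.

r = 1: numerator weight 2, denominator 1.
2 × 6.3645542800 = 12.7291085600; 12.7291085600 − 6.7801181200 = 5.9489904400
Divide by 2^1 − 1 = 1.
Result: 5.9489904400
Shift from A(h/2): −0.4155638400.

5.948990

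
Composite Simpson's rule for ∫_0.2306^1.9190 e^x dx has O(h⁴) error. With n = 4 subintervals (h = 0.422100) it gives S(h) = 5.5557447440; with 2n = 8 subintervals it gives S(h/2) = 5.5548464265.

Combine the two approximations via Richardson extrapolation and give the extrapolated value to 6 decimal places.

5.554787

With r = 4 the leading error scales as h^4, so the weight is 2^4 = 16.
Top: 16(5.5548464265) − (5.5557447440) = 83.3217980800
Denominator 16 − 1 = 15.
Result: 5.5547865387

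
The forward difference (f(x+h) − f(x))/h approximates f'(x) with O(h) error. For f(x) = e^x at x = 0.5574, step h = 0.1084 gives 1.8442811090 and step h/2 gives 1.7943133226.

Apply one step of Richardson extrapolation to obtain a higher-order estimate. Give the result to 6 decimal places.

Leading term ∝ h^1; use weight 2 = 2^1.
2·1.7943133226 − 1.8442811090 = 1.7443455362
R = 1.7443455362/1 = 1.7443455362

1.744346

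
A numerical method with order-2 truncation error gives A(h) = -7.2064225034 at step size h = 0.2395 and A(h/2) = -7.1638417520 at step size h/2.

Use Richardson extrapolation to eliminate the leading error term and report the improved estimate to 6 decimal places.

Order 2 gives 2^r = 4 and 2^r − 1 = 3.
2^2×A(h/2) = -28.6553670080; minus A(h) gives -21.4489445046.
Extrapolated: (-21.4489445046) / 3 = -7.1496481682

-7.149648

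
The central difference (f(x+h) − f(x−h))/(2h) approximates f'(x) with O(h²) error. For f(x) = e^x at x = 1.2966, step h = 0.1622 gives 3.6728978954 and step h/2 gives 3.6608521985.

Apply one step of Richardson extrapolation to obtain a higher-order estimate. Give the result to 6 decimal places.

3.656837

With r = 2 the leading error scales as h^2, so the weight is 2^2 = 4.
A(h/2) − A(h) = 3.6608521985 − 3.6728978954 = -0.0120456969
Divide by 2^2 − 1 = 3: (-0.0120456969)/3 = -0.0040152323
R = 3.6608521985 − 0.0040152323 = 3.6568369662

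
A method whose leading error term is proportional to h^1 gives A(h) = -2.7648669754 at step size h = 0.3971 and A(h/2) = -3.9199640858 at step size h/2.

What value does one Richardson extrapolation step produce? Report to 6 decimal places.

-5.075061

The method has order 1: 2^1 = 2.
2·(-3.9199640858) = -7.8399281716; subtract (-2.7648669754) → -5.0750611962
Divide by 2^1 − 1 = 1.
R = (-5.0750611962)/1 = -5.0750611962
Shift from A(h/2): −1.1550971104.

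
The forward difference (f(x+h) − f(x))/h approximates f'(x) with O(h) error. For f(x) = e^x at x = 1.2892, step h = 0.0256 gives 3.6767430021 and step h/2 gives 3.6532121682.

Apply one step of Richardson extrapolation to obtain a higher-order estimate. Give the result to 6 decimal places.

3.629681

With r = 1 the leading error scales as h^1, so the weight is 2^1 = 2.
2×3.6532121682 = 7.3064243364; subtract 3.6767430021 → 3.6296813343
Divide by 2^1 − 1 = 1.
Extrapolated: 3.6296813343 / 1 = 3.6296813343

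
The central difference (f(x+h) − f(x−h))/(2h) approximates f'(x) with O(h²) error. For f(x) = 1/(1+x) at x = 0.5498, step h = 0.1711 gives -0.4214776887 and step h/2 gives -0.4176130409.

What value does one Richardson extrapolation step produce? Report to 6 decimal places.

Method order is 2; weight 2^2 = 4.
4×(-0.4176130409) − (-0.4214776887) = -1.2489744749
Denominator 4 − 1 = 3.
(4×(-0.4176130409) − (-0.4214776887))/(4 − 1) = -0.4163248250

-0.416325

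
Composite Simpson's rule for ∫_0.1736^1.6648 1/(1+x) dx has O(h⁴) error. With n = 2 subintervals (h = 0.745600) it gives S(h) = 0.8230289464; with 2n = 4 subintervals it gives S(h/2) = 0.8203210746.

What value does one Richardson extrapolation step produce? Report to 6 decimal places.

0.820141

r = 4, so 2^r = 16.
16*0.8203210746 − 0.8230289464 = 12.3021082472
Denominator 16 − 1 = 15.
Extrapolated: 12.3021082472 / 15 = 0.8201405498
Correction |R − A(h/2)| = 1.805e-04; gap |A(h/2) − A(h)| = 2.708e-03.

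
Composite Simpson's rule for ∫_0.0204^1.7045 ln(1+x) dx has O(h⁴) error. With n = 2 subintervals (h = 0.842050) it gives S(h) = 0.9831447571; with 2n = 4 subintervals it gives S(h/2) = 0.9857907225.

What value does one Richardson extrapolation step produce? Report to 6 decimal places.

0.985967

With r = 4 the leading error scales as h^4, so the weight is 2^4 = 16.
16 × 0.9857907225 = 15.7726515600; subtract 0.9831447571 → 14.7895068029
Denominator 16 − 1 = 15.
14.7895068029 ÷ 15 = 0.9859671202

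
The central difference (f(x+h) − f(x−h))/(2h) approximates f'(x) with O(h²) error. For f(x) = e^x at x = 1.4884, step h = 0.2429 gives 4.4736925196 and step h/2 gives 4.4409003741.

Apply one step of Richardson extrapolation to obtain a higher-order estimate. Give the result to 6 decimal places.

The method has order 2: 2^2 = 4.
Numerator 4·A(h/2) − A(h) = 4·4.4409003741 − 4.4736925196 = 13.2899089768
R = 13.2899089768/3 = 4.4299696589

4.429970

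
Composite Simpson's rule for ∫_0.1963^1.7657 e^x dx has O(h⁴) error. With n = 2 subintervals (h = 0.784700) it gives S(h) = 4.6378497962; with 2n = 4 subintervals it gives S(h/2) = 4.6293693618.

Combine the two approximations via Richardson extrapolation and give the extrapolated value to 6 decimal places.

With r = 4 the leading error scales as h^4, so the weight is 2^4 = 16.
Weighted: 74.0699097888 − 4.6378497962 = 69.4320599926
R = 69.4320599926/15 = 4.6288039995

4.628804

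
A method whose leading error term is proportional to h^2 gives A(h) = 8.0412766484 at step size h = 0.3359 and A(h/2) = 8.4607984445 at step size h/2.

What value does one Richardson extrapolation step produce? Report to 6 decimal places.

Leading term ∝ h^2; use weight 4 = 2^2.
4*8.4607984445 = 33.8431937780; subtract 8.0412766484 → 25.8019171296
R = 25.8019171296/3 = 8.6006390432
Correction |R − A(h/2)| = 1.398e-01; gap |A(h/2) − A(h)| = 4.195e-01.

8.600639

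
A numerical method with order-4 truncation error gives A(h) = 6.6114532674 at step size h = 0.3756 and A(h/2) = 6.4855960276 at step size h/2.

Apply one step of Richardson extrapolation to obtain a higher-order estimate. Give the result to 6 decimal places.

6.477206

With r = 4 the leading error scales as h^4, so the weight is 2^4 = 16.
16*6.4855960276 − 6.6114532674 = 97.1580831742
(16*6.4855960276 − 6.6114532674)/(16 − 1) = 6.4772055449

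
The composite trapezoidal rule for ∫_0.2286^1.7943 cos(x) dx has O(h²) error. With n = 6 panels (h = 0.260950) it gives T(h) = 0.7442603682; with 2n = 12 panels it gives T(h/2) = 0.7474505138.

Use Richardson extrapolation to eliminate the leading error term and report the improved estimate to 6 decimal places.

The method has order 2: 2^2 = 4.
Top: 4(0.7474505138) − (0.7442603682) = 2.2455416870
Divide by 2^2 − 1 = 3.
(4*0.7474505138 − 0.7442603682)/(4 − 1) = 0.7485138957
Gap between inputs: 3.190e-03; correction applied: +0.0010633819.

0.748514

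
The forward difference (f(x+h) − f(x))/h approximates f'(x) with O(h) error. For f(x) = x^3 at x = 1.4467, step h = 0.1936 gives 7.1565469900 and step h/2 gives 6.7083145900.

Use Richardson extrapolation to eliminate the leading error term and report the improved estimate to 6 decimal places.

6.260082

Order 1 gives 2^r = 2 and 2^r − 1 = 1.
2*6.7083145900 = 13.4166291800; 13.4166291800 − 7.1565469900 = 6.2600821900
(2*6.7083145900 − 7.1565469900)/(2 − 1) = 6.2600821900
Correction |R − A(h/2)| = 4.482e-01; gap |A(h/2) − A(h)| = 4.482e-01.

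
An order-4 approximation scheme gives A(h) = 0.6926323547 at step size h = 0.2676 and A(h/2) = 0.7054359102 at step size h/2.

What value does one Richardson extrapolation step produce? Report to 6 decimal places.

r = 4, so 2^r = 16.
16*0.7054359102 = 11.2869745632; 11.2869745632 − 0.6926323547 = 10.5943422085
Divide by 2^4 − 1 = 15.
Extrapolated: 10.5943422085 / 15 = 0.7062894806
Shift from A(h/2): +0.0008535704.

0.706289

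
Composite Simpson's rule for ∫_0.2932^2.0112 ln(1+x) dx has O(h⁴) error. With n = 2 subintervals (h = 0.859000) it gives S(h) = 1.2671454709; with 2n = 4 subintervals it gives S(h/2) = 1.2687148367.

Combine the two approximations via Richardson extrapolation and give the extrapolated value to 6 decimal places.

1.268819

Method order is 4; weight 2^4 = 16.
16*1.2687148367 − 1.2671454709 = 19.0322919163
Extrapolated: 19.0322919163 / 15 = 1.2688194611
Correction |R − A(h/2)| = 1.046e-04; gap |A(h/2) − A(h)| = 1.569e-03.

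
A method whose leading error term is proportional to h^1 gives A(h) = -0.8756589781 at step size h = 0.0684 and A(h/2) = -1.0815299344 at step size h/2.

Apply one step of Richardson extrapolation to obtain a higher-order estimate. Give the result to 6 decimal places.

-1.287401

r = 1, so 2^r = 2.
2*(-1.0815299344) = -2.1630598688; (-2.1630598688) − (-0.8756589781) = -1.2874008907
Extrapolated: (-1.2874008907) / 1 = -1.2874008907
Gap between inputs: 2.059e-01; correction applied: −0.2058709563.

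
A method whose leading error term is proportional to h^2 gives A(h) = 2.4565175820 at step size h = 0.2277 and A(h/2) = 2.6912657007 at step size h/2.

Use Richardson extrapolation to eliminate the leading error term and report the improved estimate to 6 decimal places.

2.769515

r = 2, so 2^r = 4.
Numerator 4*A(h/2) − A(h) = 4*2.6912657007 − 2.4565175820 = 8.3085452208
Divide by 2^2 − 1 = 3.
Extrapolated: 8.3085452208 / 3 = 2.7695150736
Shift from A(h/2): +0.0782493729.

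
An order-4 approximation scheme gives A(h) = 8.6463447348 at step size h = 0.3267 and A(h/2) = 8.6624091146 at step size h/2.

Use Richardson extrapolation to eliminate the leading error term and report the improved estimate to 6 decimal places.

Error is O(h^4); halving h shrinks it by 2^4 = 16.
Top: 16(8.6624091146) − (8.6463447348) = 129.9522010988
Denominator 16 − 1 = 15.
Result: 8.6634800733

8.663480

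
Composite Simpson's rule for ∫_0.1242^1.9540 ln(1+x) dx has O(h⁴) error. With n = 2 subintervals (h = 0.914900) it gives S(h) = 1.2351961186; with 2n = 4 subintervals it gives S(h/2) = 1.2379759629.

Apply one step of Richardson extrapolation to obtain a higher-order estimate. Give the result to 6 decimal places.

With r = 4 the leading error scales as h^4, so the weight is 2^4 = 16.
16·1.2379759629 = 19.8076154064; 19.8076154064 − 1.2351961186 = 18.5724192878
Denominator 16 − 1 = 15.
Result: 1.2381612859
Correction |R − A(h/2)| = 1.853e-04; gap |A(h/2) − A(h)| = 2.780e-03.

1.238161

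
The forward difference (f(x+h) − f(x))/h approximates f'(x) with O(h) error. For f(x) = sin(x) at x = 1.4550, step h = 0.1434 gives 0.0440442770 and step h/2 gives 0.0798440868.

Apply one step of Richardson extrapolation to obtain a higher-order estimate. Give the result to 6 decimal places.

0.115644

The method has order 1: 2^1 = 2.
Weighted: 0.1596881736 − 0.0440442770 = 0.1156438966
(2 × 0.0798440868 − 0.0440442770)/(2 − 1) = 0.1156438966
Shift from A(h/2): +0.0357998098.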